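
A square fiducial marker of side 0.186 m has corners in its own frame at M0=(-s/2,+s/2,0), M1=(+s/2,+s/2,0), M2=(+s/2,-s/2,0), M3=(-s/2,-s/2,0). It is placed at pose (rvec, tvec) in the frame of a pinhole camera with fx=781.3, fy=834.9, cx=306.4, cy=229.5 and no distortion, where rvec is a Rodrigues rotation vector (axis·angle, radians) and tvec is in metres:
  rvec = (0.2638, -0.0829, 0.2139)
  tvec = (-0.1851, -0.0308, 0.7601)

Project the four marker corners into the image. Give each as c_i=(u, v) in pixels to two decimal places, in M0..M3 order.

Intrinsics K: fx=781.3, fy=834.9, cx=306.4, cy=229.5
Marker side s = 0.186 m; corners in marker frame (Z=0):
  M0 = (-0.0930, +0.0930, 0)
  M1 = (+0.0930, +0.0930, 0)
  M2 = (+0.0930, -0.0930, 0)
  M3 = (-0.0930, -0.0930, 0)
rvec = (0.2638, -0.0829, 0.2139), |rvec| = θ = 0.34959 rad = 20.030°
Rodrigues: sinθ=0.34252, 1−cosθ=0.06049; R = I + sinθ·[k]× + (1−cosθ)·[k]×²:
    [+0.97395 -0.22039 -0.05329]
    [+0.19875 +0.94291 -0.26724]
    [+0.10915 +0.24968 +0.96216]
t = (-0.1851, -0.0308, 0.7601) m
M0: Pc = R·M0+t = (-0.29617, +0.03841, +0.77317); u = 781.3·(-0.29617)/0.77317 + 306.4 = 7.1113, v = 834.9·(+0.03841)/0.77317 + 229.5 = 270.9740
M1: Pc = R·M1+t = (-0.11502, +0.07537, +0.79347); u = 781.3·(-0.11502)/0.79347 + 306.4 = 193.1455, v = 834.9·(+0.07537)/0.79347 + 229.5 = 308.8097
M2: Pc = R·M2+t = (-0.07403, -0.10001, +0.74703); u = 781.3·(-0.07403)/0.74703 + 306.4 = 228.9784, v = 834.9·(-0.10001)/0.74703 + 229.5 = 117.7290
M3: Pc = R·M3+t = (-0.25518, -0.13697, +0.72673); u = 781.3·(-0.25518)/0.72673 + 306.4 = 32.0568, v = 834.9·(-0.13697)/0.72673 + 229.5 = 72.1375

c0=(7.11, 270.97) c1=(193.15, 308.81) c2=(228.98, 117.73) c3=(32.06, 72.14)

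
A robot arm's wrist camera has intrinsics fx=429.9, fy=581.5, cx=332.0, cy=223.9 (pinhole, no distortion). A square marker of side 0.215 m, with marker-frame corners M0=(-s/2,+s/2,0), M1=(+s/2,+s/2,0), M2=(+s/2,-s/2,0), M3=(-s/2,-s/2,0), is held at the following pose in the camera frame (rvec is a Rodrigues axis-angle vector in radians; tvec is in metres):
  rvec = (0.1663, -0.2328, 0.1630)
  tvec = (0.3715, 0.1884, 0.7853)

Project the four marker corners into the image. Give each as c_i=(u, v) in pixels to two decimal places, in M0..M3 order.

c0=(470.17, 432.44) c1=(568.79, 440.62) c2=(598.85, 296.19) c3=(498.22, 277.57)

Intrinsics K: fx=429.9, fy=581.5, cx=332.0, cy=223.9
Marker side s = 0.215 m; corners in marker frame (Z=0):
  M0 = (-0.1075, +0.1075, 0)
  M1 = (+0.1075, +0.1075, 0)
  M2 = (+0.1075, -0.1075, 0)
  M3 = (-0.1075, -0.1075, 0)
rvec = (0.1663, -0.2328, 0.1630), |rvec| = θ = 0.32927 rad = 18.866°
Rodrigues: sinθ=0.32335, 1−cosθ=0.05372; R = I + sinθ·[k]× + (1−cosθ)·[k]×²:
    [+0.95998 -0.17925 -0.21518]
    [+0.14089 +0.97313 -0.18211]
    [+0.24205 +0.14451 +0.95944]
t = (0.3715, 0.1884, 0.7853) m
M0: Pc = R·M0+t = (+0.24903, +0.27787, +0.77481); u = 429.9·(+0.24903)/0.77481 + 332.0 = 470.1737, v = 581.5·(+0.27787)/0.77481 + 223.9 = 432.4392
M1: Pc = R·M1+t = (+0.45543, +0.30816, +0.82685); u = 429.9·(+0.45543)/0.82685 + 332.0 = 568.7871, v = 581.5·(+0.30816)/0.82685 + 223.9 = 440.6168
M2: Pc = R·M2+t = (+0.49397, +0.09893, +0.79579); u = 429.9·(+0.49397)/0.79579 + 332.0 = 598.8517, v = 581.5·(+0.09893)/0.79579 + 223.9 = 296.1933
M3: Pc = R·M3+t = (+0.28757, +0.06864, +0.74375); u = 429.9·(+0.28757)/0.74375 + 332.0 = 498.2224, v = 581.5·(+0.06864)/0.74375 + 223.9 = 277.5687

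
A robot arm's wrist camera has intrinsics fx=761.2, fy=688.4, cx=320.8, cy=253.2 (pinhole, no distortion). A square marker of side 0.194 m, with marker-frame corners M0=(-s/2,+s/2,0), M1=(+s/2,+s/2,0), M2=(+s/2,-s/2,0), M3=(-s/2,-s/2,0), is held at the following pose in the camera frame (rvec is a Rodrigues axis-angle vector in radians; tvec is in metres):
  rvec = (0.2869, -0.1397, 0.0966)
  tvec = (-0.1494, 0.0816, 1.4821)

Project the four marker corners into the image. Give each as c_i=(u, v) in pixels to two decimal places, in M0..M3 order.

c0=(190.31, 330.11) c1=(288.37, 335.20) c2=(298.71, 251.46) c3=(197.23, 244.47)

Intrinsics K: fx=761.2, fy=688.4, cx=320.8, cy=253.2
Marker side s = 0.194 m; corners in marker frame (Z=0):
  M0 = (-0.0970, +0.0970, 0)
  M1 = (+0.0970, +0.0970, 0)
  M2 = (+0.0970, -0.0970, 0)
  M3 = (-0.0970, -0.0970, 0)
rvec = (0.2869, -0.1397, 0.0966), |rvec| = θ = 0.33341 rad = 19.103°
Rodrigues: sinθ=0.32726, 1−cosθ=0.05507; R = I + sinθ·[k]× + (1−cosθ)·[k]×²:
    [+0.98571 -0.11468 -0.12340]
    [+0.07497 +0.95460 -0.28830]
    [+0.15086 +0.27493 +0.94956]
t = (-0.1494, 0.0816, 1.4821) m
M0: Pc = R·M0+t = (-0.25614, +0.16692, +1.49414); u = 761.2·(-0.25614)/1.49414 + 320.8 = 190.3086, v = 688.4·(+0.16692)/1.49414 + 253.2 = 330.1080
M1: Pc = R·M1+t = (-0.06491, +0.18147, +1.52340); u = 761.2·(-0.06491)/1.52340 + 320.8 = 288.3665, v = 688.4·(+0.18147)/1.52340 + 253.2 = 335.2024
M2: Pc = R·M2+t = (-0.04266, -0.00372, +1.47006); u = 761.2·(-0.04266)/1.47006 + 320.8 = 298.7092, v = 688.4·(-0.00372)/1.47006 + 253.2 = 251.4558
M3: Pc = R·M3+t = (-0.23389, -0.01827, +1.44080); u = 761.2·(-0.23389)/1.44080 + 320.8 = 197.2315, v = 688.4·(-0.01827)/1.44080 + 253.2 = 244.4717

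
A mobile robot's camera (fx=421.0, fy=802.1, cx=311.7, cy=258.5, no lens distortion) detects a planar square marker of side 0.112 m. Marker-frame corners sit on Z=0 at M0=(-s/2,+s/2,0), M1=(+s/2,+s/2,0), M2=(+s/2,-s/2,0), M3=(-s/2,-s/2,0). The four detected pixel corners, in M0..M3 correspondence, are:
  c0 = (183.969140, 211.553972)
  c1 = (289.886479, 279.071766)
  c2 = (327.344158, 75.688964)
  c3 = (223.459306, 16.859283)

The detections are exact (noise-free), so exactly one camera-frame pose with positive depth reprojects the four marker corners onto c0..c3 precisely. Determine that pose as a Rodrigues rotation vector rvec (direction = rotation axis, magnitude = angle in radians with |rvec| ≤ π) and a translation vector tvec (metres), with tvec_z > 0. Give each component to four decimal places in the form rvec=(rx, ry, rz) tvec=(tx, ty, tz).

rvec=(-0.1378, 0.1051, 0.3244) tvec=(-0.0555, -0.0596, 0.4163)

Intrinsics K: fx=421.0, fy=802.1, cx=311.7, cy=258.5
Marker side s = 0.112 m; corners in marker frame (Z=0):
  M0 = (-0.0560, +0.0560, 0)
  M1 = (+0.0560, +0.0560, 0)
  M2 = (+0.0560, -0.0560, 0)
  M3 = (-0.0560, -0.0560, 0)
Detected image corners:
  c0 = (183.969140, 211.553972) px
  c1 = (289.886479, 279.071766) px
  c2 = (327.344158, 75.688964) px
  c3 = (223.459306, 16.859283) px
Planar DLT: solve 8×8 A·h = b for H (H[2,2]=1):
  H  [+859.64535 -416.16204 +255.58871]
  H  [+519.71084 +1735.22189 +143.68585]
  H  [-0.29992 -0.28299 +1.00000]
B = K⁻¹H; ‖b₁‖=2.402063, ‖b₂‖=2.402063; λ = 2/(‖b₁‖+‖b₂‖) = 0.416309, sign → tz>0 ⇒ λ=+0.416309
r₁ = λ·B[:,0] = (+0.94251,+0.30998,-0.12486); r₂ = λ·B[:,1] = (-0.32430,+0.93859,-0.11781)
r₃ = r₁×r₂ = (+0.08067,+0.15153,+0.98516); SVD([r₁ r₂ r₃]) → R = UVᵀ:
  R  [+0.94251 -0.32430 +0.08067]
  R  [+0.30998 +0.93859 +0.15153]
  R  [-0.12486 -0.11781 +0.98516]
t = (-0.05549, -0.05959, +0.41631) m
tr R = 2.866253; θ = arccos((tr R − 1)/2) = 0.367783 rad = 21.072°
axis k = ((R−Rᵀ)₃₂, (R−Rᵀ)₁₃, (R−Rᵀ)₂₁) / (2 sinθ) = (-0.374556, +0.285814, +0.882053)
rvec = θ·k = (-0.137756, +0.105118, +0.324404)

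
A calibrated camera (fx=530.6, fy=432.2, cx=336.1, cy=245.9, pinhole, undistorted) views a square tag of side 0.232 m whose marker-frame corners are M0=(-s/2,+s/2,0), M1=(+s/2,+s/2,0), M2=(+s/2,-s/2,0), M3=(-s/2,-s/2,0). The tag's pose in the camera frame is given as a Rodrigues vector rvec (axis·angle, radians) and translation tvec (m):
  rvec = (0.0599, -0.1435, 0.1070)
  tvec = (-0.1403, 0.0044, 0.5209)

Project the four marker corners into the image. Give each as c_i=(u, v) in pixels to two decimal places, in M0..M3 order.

c0=(58.02, 337.16) c1=(298.06, 350.30) c2=(322.81, 165.53) c3=(78.65, 139.52)

Intrinsics K: fx=530.6, fy=432.2, cx=336.1, cy=245.9
Marker side s = 0.232 m; corners in marker frame (Z=0):
  M0 = (-0.1160, +0.1160, 0)
  M1 = (+0.1160, +0.1160, 0)
  M2 = (+0.1160, -0.1160, 0)
  M3 = (-0.1160, -0.1160, 0)
rvec = (0.0599, -0.1435, 0.1070), |rvec| = θ = 0.18876 rad = 10.815°
Rodrigues: sinθ=0.18764, 1−cosθ=0.01776; R = I + sinθ·[k]× + (1−cosθ)·[k]×²:
    [+0.98403 -0.11065 -0.13945]
    [+0.10208 +0.99250 -0.06720]
    [+0.14584 +0.05189 +0.98795]
t = (-0.1403, 0.0044, 0.5209) m
M0: Pc = R·M0+t = (-0.26728, +0.10769, +0.51000); u = 530.6·(-0.26728)/0.51000 + 336.1 = 58.0220, v = 432.2·(+0.10769)/0.51000 + 245.9 = 337.1610
M1: Pc = R·M1+t = (-0.03899, +0.13137, +0.54384); u = 530.6·(-0.03899)/0.54384 + 336.1 = 298.0606, v = 432.2·(+0.13137)/0.54384 + 245.9 = 350.3042
M2: Pc = R·M2+t = (-0.01332, -0.09889, +0.53180); u = 530.6·(-0.01332)/0.53180 + 336.1 = 322.8126, v = 432.2·(-0.09889)/0.53180 + 245.9 = 165.5315
M3: Pc = R·M3+t = (-0.24161, -0.12257, +0.49796); u = 530.6·(-0.24161)/0.49796 + 336.1 = 78.6528, v = 432.2·(-0.12257)/0.49796 + 245.9 = 139.5155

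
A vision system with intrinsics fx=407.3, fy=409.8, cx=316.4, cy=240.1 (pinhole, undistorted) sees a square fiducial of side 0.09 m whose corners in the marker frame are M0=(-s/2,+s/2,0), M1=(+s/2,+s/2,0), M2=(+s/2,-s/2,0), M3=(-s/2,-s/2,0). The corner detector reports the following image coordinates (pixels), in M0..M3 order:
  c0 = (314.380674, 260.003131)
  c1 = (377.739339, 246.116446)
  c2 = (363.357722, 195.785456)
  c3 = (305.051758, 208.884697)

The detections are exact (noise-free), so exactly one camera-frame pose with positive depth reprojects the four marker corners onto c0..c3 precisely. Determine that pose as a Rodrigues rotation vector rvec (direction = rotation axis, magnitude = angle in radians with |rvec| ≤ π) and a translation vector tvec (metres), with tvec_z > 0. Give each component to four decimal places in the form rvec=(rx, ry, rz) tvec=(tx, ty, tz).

rvec=(-0.5606, 0.1011, -0.1989) tvec=(0.0339, -0.0193, 0.5905)

Intrinsics K: fx=407.3, fy=409.8, cx=316.4, cy=240.1
Marker side s = 0.09 m; corners in marker frame (Z=0):
  M0 = (-0.0450, +0.0450, 0)
  M1 = (+0.0450, +0.0450, 0)
  M2 = (+0.0450, -0.0450, 0)
  M3 = (-0.0450, -0.0450, 0)
Detected image corners:
  c0 = (314.380674, 260.003131) px
  c1 = (377.739339, 246.116446) px
  c2 = (363.357722, 195.785456) px
  c3 = (305.051758, 208.884697) px
Planar DLT: solve 8×8 A·h = b for H (H[2,2]=1):
  H  [+651.15906 -177.66434 +339.79481]
  H  [-165.54612 +356.56326 +226.68065]
  H  [-0.06940 -0.90936 +1.00000]
B = K⁻¹H; ‖b₁‖=1.693521, ‖b₂‖=1.693521; λ = 2/(‖b₁‖+‖b₂‖) = 0.590486, sign → tz>0 ⇒ λ=+0.590486
r₁ = λ·B[:,0] = (+0.97586,-0.21453,-0.04098); r₂ = λ·B[:,1] = (+0.15955,+0.82838,-0.53696)
r₃ = r₁×r₂ = (+0.14914,+0.51746,+0.84261); SVD([r₁ r₂ r₃]) → R = UVᵀ:
  R  [+0.97586 +0.15955 +0.14914]
  R  [-0.21453 +0.82838 +0.51746]
  R  [-0.04098 -0.53696 +0.84261]
t = (+0.03392, -0.01934, +0.59049) m
tr R = 2.646848; θ = arccos((tr R − 1)/2) = 0.603377 rad = 34.571°
axis k = ((R−Rᵀ)₃₂, (R−Rᵀ)₁₃, (R−Rᵀ)₂₁) / (2 sinθ) = (-0.929127, +0.167532, -0.329629)
rvec = θ·k = (-0.560614, +0.101085, -0.198891)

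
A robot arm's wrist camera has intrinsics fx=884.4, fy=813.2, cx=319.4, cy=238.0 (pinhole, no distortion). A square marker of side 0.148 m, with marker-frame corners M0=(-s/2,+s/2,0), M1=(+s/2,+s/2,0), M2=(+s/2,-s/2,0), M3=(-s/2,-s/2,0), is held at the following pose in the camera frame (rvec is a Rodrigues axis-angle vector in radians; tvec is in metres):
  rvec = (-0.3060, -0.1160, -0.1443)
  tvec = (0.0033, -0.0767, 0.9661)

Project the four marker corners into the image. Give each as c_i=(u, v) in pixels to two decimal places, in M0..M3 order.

Intrinsics K: fx=884.4, fy=813.2, cx=319.4, cy=238.0
Marker side s = 0.148 m; corners in marker frame (Z=0):
  M0 = (-0.0740, +0.0740, 0)
  M1 = (+0.0740, +0.0740, 0)
  M2 = (+0.0740, -0.0740, 0)
  M3 = (-0.0740, -0.0740, 0)
rvec = (-0.3060, -0.1160, -0.1443), |rvec| = θ = 0.35765 rad = 20.492°
Rodrigues: sinθ=0.35008, 1−cosθ=0.06328; R = I + sinθ·[k]× + (1−cosθ)·[k]×²:
    [+0.98304 +0.15880 -0.09170]
    [-0.12368 +0.94338 +0.30780]
    [+0.13539 -0.29124 +0.94702]
t = (0.0033, -0.0767, 0.9661) m
M0: Pc = R·M0+t = (-0.05769, +0.00226, +0.93453); u = 884.4·(-0.05769)/0.93453 + 319.4 = 264.8011, v = 813.2·(+0.00226)/0.93453 + 238.0 = 239.9688
M1: Pc = R·M1+t = (+0.08780, -0.01604, +0.95457); u = 884.4·(+0.08780)/0.95457 + 319.4 = 400.7429, v = 813.2·(-0.01604)/0.95457 + 238.0 = 224.3332
M2: Pc = R·M2+t = (+0.06429, -0.15566, +0.99767); u = 884.4·(+0.06429)/0.99767 + 319.4 = 376.3942, v = 813.2·(-0.15566)/0.99767 + 238.0 = 111.1196
M3: Pc = R·M3+t = (-0.08120, -0.13736, +0.97763); u = 884.4·(-0.08120)/0.97763 + 319.4 = 245.9468, v = 813.2·(-0.13736)/0.97763 + 238.0 = 123.7454

c0=(264.80, 239.97) c1=(400.74, 224.33) c2=(376.39, 111.12) c3=(245.95, 123.75)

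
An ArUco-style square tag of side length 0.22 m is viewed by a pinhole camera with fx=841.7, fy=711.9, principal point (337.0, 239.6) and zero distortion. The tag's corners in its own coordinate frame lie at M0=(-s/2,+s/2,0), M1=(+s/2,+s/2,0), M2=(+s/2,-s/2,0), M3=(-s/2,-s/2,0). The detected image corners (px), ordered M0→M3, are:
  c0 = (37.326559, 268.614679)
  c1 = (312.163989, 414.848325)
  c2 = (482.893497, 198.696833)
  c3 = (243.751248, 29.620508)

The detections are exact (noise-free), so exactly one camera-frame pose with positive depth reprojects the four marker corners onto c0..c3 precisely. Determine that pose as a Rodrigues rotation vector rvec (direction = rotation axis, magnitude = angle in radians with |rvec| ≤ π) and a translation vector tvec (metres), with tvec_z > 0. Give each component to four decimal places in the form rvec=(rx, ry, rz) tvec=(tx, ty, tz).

rvec=(-0.0037, -0.3659, 0.6140) tvec=(-0.0386, -0.0071, 0.5645)

Intrinsics K: fx=841.7, fy=711.9, cx=337.0, cy=239.6
Marker side s = 0.22 m; corners in marker frame (Z=0):
  M0 = (-0.1100, +0.1100, 0)
  M1 = (+0.1100, +0.1100, 0)
  M2 = (+0.1100, -0.1100, 0)
  M3 = (-0.1100, -0.1100, 0)
Detected image corners:
  c0 = (37.326559, 268.614679) px
  c1 = (312.163989, 414.848325) px
  c2 = (482.893497, 198.696833) px
  c3 = (243.751248, 29.620508) px
Planar DLT: solve 8×8 A·h = b for H (H[2,2]=1):
  H  [+1325.77203 -904.77669 +279.44707]
  H  [+852.78397 +986.22212 +230.62141]
  H  [+0.59246 -0.19661 +1.00000]
B = K⁻¹H; ‖b₁‖=1.771438, ‖b₂‖=1.771438; λ = 2/(‖b₁‖+‖b₂‖) = 0.564513, sign → tz>0 ⇒ λ=+0.564513
r₁ = λ·B[:,0] = (+0.75526,+0.56367,+0.33445); r₂ = λ·B[:,1] = (-0.56238,+0.81940,-0.11099)
r₃ = r₁×r₂ = (-0.33661,-0.10426,+0.93586); SVD([r₁ r₂ r₃]) → R = UVᵀ:
  R  [+0.75526 -0.56238 -0.33661]
  R  [+0.56367 +0.81940 -0.10426]
  R  [+0.33445 -0.11099 +0.93586]
t = (-0.03860, -0.00712, +0.56451) m
tr R = 2.510516; θ = arccos((tr R − 1)/2) = 0.714749 rad = 40.952°
axis k = ((R−Rᵀ)₃₂, (R−Rᵀ)₁₃, (R−Rᵀ)₂₁) / (2 sinθ) = (-0.005133, -0.511923, +0.859016)
rvec = θ·k = (-0.003669, -0.365897, +0.613980)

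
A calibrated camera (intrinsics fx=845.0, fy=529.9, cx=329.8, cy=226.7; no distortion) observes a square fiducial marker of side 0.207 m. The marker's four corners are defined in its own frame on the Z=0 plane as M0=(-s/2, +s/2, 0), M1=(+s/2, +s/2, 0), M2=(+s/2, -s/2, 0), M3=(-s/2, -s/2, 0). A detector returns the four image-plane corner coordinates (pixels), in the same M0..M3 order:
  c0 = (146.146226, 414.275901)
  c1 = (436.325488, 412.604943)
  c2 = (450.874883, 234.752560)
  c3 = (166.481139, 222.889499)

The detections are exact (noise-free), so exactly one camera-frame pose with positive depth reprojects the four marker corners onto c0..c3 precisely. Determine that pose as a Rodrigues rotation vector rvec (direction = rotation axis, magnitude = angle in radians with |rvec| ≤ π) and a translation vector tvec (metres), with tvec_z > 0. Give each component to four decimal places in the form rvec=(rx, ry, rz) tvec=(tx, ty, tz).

Intrinsics K: fx=845.0, fy=529.9, cx=329.8, cy=226.7
Marker side s = 0.207 m; corners in marker frame (Z=0):
  M0 = (-0.1035, +0.1035, 0)
  M1 = (+0.1035, +0.1035, 0)
  M2 = (+0.1035, -0.1035, 0)
  M3 = (-0.1035, -0.1035, 0)
Detected image corners:
  c0 = (146.146226, 414.275901) px
  c1 = (436.325488, 412.604943) px
  c2 = (450.874883, 234.752560) px
  c3 = (166.481139, 222.889499) px
Planar DLT: solve 8×8 A·h = b for H (H[2,2]=1):
  H  [+1494.60227 -106.44092 +305.32135]
  H  [+139.27158 +866.37927 +320.50182]
  H  [+0.35623 -0.07566 +1.00000]
B = K⁻¹H; ‖b₁‖=1.671854, ‖b₂‖=1.671854; λ = 2/(‖b₁‖+‖b₂‖) = 0.598138, sign → tz>0 ⇒ λ=+0.598138
r₁ = λ·B[:,0] = (+0.97480,+0.06605,+0.21308); r₂ = λ·B[:,1] = (-0.05768,+0.99731,-0.04525)
r₃ = r₁×r₂ = (-0.21549,+0.03182,+0.97599); SVD([r₁ r₂ r₃]) → R = UVᵀ:
  R  [+0.97480 -0.05768 -0.21549]
  R  [+0.06605 +0.99731 +0.03182]
  R  [+0.21308 -0.04525 +0.97599]
t = (-0.01733, +0.10588, +0.59814) m
tr R = 2.948096; θ = arccos((tr R − 1)/2) = 0.228319 rad = 13.082°
axis k = ((R−Rᵀ)₃₂, (R−Rᵀ)₁₃, (R−Rᵀ)₂₁) / (2 sinθ) = (-0.170271, -0.946731, +0.273329)
rvec = θ·k = (-0.038876, -0.216157, +0.062406)

rvec=(-0.0389, -0.2162, 0.0624) tvec=(-0.0173, 0.1059, 0.5981)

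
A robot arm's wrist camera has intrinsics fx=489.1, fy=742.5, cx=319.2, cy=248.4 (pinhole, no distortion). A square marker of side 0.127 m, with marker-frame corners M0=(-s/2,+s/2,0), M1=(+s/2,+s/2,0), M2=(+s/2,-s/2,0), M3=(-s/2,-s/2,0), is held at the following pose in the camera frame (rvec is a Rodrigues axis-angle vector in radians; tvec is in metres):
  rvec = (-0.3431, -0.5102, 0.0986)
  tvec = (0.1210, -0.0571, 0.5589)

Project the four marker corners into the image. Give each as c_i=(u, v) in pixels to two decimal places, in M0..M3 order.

c0=(382.13, 235.58) c1=(470.97, 266.40) c2=(460.83, 120.09) c3=(377.98, 76.18)

Intrinsics K: fx=489.1, fy=742.5, cx=319.2, cy=248.4
Marker side s = 0.127 m; corners in marker frame (Z=0):
  M0 = (-0.0635, +0.0635, 0)
  M1 = (+0.0635, +0.0635, 0)
  M2 = (+0.0635, -0.0635, 0)
  M3 = (-0.0635, -0.0635, 0)
rvec = (-0.3431, -0.5102, 0.0986), |rvec| = θ = 0.62269 rad = 35.678°
Rodrigues: sinθ=0.58322, 1−cosθ=0.18769; R = I + sinθ·[k]× + (1−cosθ)·[k]×²:
    [+0.86929 -0.00762 -0.49424]
    [+0.17708 +0.93831 +0.29700]
    [+0.46149 -0.34570 +0.81702]
t = (0.1210, -0.0571, 0.5589) m
M0: Pc = R·M0+t = (+0.06532, -0.00876, +0.50764); u = 489.1·(+0.06532)/0.50764 + 319.2 = 382.1303, v = 742.5·(-0.00876)/0.50764 + 248.4 = 235.5844
M1: Pc = R·M1+t = (+0.17572, +0.01373, +0.56625); u = 489.1·(+0.17572)/0.56625 + 319.2 = 470.9750, v = 742.5·(+0.01373)/0.56625 + 248.4 = 266.4004
M2: Pc = R·M2+t = (+0.17668, -0.10544, +0.61016); u = 489.1·(+0.17668)/0.61016 + 319.2 = 460.8293, v = 742.5·(-0.10544)/0.61016 + 248.4 = 120.0924
M3: Pc = R·M3+t = (+0.06628, -0.12793, +0.55155); u = 489.1·(+0.06628)/0.55155 + 319.2 = 377.9788, v = 742.5·(-0.12793)/0.55155 + 248.4 = 76.1823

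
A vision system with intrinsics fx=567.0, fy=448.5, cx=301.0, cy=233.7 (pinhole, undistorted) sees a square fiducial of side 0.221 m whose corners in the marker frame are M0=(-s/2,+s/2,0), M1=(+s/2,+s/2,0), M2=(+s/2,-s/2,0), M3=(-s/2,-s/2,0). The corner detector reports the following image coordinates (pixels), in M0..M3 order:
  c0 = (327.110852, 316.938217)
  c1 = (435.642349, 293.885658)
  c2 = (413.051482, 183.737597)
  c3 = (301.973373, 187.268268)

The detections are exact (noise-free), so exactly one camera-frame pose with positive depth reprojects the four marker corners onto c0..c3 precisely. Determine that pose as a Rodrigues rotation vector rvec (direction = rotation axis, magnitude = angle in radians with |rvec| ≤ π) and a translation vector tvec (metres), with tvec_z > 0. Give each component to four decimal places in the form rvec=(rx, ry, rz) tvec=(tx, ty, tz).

rvec=(-0.0915, -0.6410, -0.1318) tvec=(0.1056, 0.0199, 0.8227)

Intrinsics K: fx=567.0, fy=448.5, cx=301.0, cy=233.7
Marker side s = 0.221 m; corners in marker frame (Z=0):
  M0 = (-0.1105, +0.1105, 0)
  M1 = (+0.1105, +0.1105, 0)
  M2 = (+0.1105, -0.1105, 0)
  M3 = (-0.1105, -0.1105, 0)
Detected image corners:
  c0 = (327.110852, 316.938217) px
  c1 = (435.642349, 293.885658) px
  c2 = (413.051482, 183.737597) px
  c3 = (301.973373, 187.268268) px
Planar DLT: solve 8×8 A·h = b for H (H[2,2]=1):
  H  [+766.84441 +87.61749 +373.80649]
  H  [+119.47737 +525.78701 +244.56398]
  H  [+0.73071 -0.05386 +1.00000]
B = K⁻¹H; ‖b₁‖=1.215472, ‖b₂‖=1.215472; λ = 2/(‖b₁‖+‖b₂‖) = 0.822725, sign → tz>0 ⇒ λ=+0.822725
r₁ = λ·B[:,0] = (+0.79356,-0.09408,+0.60117); r₂ = λ·B[:,1] = (+0.15066,+0.98759,-0.04432)
r₃ = r₁×r₂ = (-0.58954,+0.12574,+0.79789); SVD([r₁ r₂ r₃]) → R = UVᵀ:
  R  [+0.79356 +0.15066 -0.58954]
  R  [-0.09408 +0.98759 +0.12574]
  R  [+0.60117 -0.04432 +0.79789]
t = (+0.10564, +0.01993, +0.82273) m
tr R = 2.579044; θ = arccos((tr R − 1)/2) = 0.660766 rad = 37.859°
axis k = ((R−Rᵀ)₃₂, (R−Rᵀ)₁₃, (R−Rᵀ)₂₁) / (2 sinθ) = (-0.138544, -0.970076, -0.199393)
rvec = θ·k = (-0.091546, -0.640994, -0.131752)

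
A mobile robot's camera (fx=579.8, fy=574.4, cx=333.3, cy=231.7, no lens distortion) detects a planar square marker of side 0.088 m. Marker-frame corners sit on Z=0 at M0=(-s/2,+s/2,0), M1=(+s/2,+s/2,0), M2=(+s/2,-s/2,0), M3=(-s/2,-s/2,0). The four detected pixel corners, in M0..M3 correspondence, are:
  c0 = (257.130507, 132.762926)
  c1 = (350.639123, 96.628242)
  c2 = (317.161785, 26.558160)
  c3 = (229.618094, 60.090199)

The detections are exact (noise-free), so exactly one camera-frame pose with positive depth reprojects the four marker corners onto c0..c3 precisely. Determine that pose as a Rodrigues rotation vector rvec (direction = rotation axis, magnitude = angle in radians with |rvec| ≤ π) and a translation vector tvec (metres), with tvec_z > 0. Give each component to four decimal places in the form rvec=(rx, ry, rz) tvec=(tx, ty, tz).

rvec=(-0.4119, 0.0562, -0.3757) tvec=(-0.0409, -0.1408, 0.5256)

Intrinsics K: fx=579.8, fy=574.4, cx=333.3, cy=231.7
Marker side s = 0.088 m; corners in marker frame (Z=0):
  M0 = (-0.0440, +0.0440, 0)
  M1 = (+0.0440, +0.0440, 0)
  M2 = (+0.0440, -0.0440, 0)
  M3 = (-0.0440, -0.0440, 0)
Detected image corners:
  c0 = (257.130507, 132.762926) px
  c1 = (350.639123, 96.628242) px
  c2 = (317.161785, 26.558160) px
  c3 = (229.618094, 60.090199) px
Planar DLT: solve 8×8 A·h = b for H (H[2,2]=1):
  H  [+1039.70149 +126.38532 +288.20925]
  H  [-392.01606 +750.73235 +77.77974]
  H  [+0.04204 -0.76293 +1.00000]
B = K⁻¹H; ‖b₁‖=1.902759, ‖b₂‖=1.902759; λ = 2/(‖b₁‖+‖b₂‖) = 0.525553, sign → tz>0 ⇒ λ=+0.525553
r₁ = λ·B[:,0] = (+0.92973,-0.36759,+0.02209); r₂ = λ·B[:,1] = (+0.34505,+0.84863,-0.40096)
r₃ = r₁×r₂ = (+0.12864,+0.38041,+0.91583); SVD([r₁ r₂ r₃]) → R = UVᵀ:
  R  [+0.92973 +0.34505 +0.12864]
  R  [-0.36759 +0.84863 +0.38041]
  R  [+0.02209 -0.40096 +0.91583]
t = (-0.04087, -0.14083, +0.52555) m
tr R = 2.694183; θ = arccos((tr R − 1)/2) = 0.560308 rad = 32.103°
axis k = ((R−Rᵀ)₃₂, (R−Rᵀ)₁₃, (R−Rᵀ)₂₁) / (2 sinθ) = (-0.735129, +0.100245, -0.670474)
rvec = θ·k = (-0.411899, +0.056168, -0.375672)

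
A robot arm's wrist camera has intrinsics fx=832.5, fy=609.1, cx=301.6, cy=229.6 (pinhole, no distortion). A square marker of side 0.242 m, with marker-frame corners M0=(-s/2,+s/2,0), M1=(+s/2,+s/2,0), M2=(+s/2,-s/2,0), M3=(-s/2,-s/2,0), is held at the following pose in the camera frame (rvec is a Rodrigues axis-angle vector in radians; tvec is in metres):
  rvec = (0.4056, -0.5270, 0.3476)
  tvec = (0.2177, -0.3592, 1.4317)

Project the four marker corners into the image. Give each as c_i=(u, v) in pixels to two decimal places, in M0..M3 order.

Intrinsics K: fx=832.5, fy=609.1, cx=301.6, cy=229.6
Marker side s = 0.242 m; corners in marker frame (Z=0):
  M0 = (-0.1210, +0.1210, 0)
  M1 = (+0.1210, +0.1210, 0)
  M2 = (+0.1210, -0.1210, 0)
  M3 = (-0.1210, -0.1210, 0)
rvec = (0.4056, -0.5270, 0.3476), |rvec| = θ = 0.75038 rad = 42.993°
Rodrigues: sinθ=0.68191, 1−cosθ=0.26857; R = I + sinθ·[k]× + (1−cosθ)·[k]×²:
    [+0.80990 -0.41784 -0.41167]
    [+0.21393 +0.86390 -0.45597]
    [+0.54616 +0.28122 +0.78906]
t = (0.2177, -0.3592, 1.4317) m
M0: Pc = R·M0+t = (+0.06914, -0.28055, +1.39964); u = 832.5·(+0.06914)/1.39964 + 301.6 = 342.7263, v = 609.1·(-0.28055)/1.39964 + 229.6 = 107.5078
M1: Pc = R·M1+t = (+0.26514, -0.22878, +1.53181); u = 832.5·(+0.26514)/1.53181 + 301.6 = 445.6961, v = 609.1·(-0.22878)/1.53181 + 229.6 = 138.6286
M2: Pc = R·M2+t = (+0.36626, -0.43785, +1.46376); u = 832.5·(+0.36626)/1.46376 + 301.6 = 509.9052, v = 609.1·(-0.43785)/1.46376 + 229.6 = 47.4031
M3: Pc = R·M3+t = (+0.17026, -0.48962, +1.33159); u = 832.5·(+0.17026)/1.33159 + 301.6 = 408.0460, v = 609.1·(-0.48962)/1.33159 + 229.6 = 5.6369

c0=(342.73, 107.51) c1=(445.70, 138.63) c2=(509.91, 47.40) c3=(408.05, 5.64)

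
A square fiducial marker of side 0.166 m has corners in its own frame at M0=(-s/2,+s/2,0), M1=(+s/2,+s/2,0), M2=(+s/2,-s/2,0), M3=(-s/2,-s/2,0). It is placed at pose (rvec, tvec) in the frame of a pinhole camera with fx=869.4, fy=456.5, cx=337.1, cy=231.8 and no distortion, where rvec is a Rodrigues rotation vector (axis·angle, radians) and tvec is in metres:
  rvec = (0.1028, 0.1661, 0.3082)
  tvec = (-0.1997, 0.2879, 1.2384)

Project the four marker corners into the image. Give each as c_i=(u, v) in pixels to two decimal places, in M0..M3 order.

Intrinsics K: fx=869.4, fy=456.5, cx=337.1, cy=231.8
Marker side s = 0.166 m; corners in marker frame (Z=0):
  M0 = (-0.0830, +0.0830, 0)
  M1 = (+0.0830, +0.0830, 0)
  M2 = (+0.0830, -0.0830, 0)
  M3 = (-0.0830, -0.0830, 0)
rvec = (0.1028, 0.1661, 0.3082), |rvec| = θ = 0.36489 rad = 20.907°
Rodrigues: sinθ=0.35685, 1−cosθ=0.06584; R = I + sinθ·[k]× + (1−cosθ)·[k]×²:
    [+0.93939 -0.29296 +0.17811]
    [+0.30985 +0.94781 -0.07522]
    [-0.14677 +0.12585 +0.98113]
t = (-0.1997, 0.2879, 1.2384) m
M0: Pc = R·M0+t = (-0.30199, +0.34085, +1.26103); u = 869.4·(-0.30199)/1.26103 + 337.1 = 128.9000, v = 456.5·(+0.34085)/1.26103 + 231.8 = 355.1900
M1: Pc = R·M1+t = (-0.14605, +0.39229, +1.23666); u = 869.4·(-0.14605)/1.23666 + 337.1 = 234.4262, v = 456.5·(+0.39229)/1.23666 + 231.8 = 376.6076
M2: Pc = R·M2+t = (-0.09741, +0.23495, +1.21577); u = 869.4·(-0.09741)/1.21577 + 337.1 = 267.4386, v = 456.5·(+0.23495)/1.21577 + 231.8 = 320.0192
M3: Pc = R·M3+t = (-0.25335, +0.18351, +1.24014); u = 869.4·(-0.25335)/1.24014 + 337.1 = 159.4862, v = 456.5·(+0.18351)/1.24014 + 231.8 = 299.3526

c0=(128.90, 355.19) c1=(234.43, 376.61) c2=(267.44, 320.02) c3=(159.49, 299.35)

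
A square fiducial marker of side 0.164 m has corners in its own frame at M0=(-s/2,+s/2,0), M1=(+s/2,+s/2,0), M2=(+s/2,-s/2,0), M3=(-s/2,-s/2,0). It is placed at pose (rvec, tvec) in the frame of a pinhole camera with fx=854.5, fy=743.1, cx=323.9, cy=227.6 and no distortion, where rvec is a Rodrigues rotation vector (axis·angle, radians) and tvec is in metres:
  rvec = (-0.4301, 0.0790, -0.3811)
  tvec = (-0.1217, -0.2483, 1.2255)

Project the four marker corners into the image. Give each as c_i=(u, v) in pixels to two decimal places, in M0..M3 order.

c0=(202.25, 134.86) c1=(311.30, 96.40) c2=(273.79, 22.42) c3=(170.70, 58.73)

Intrinsics K: fx=854.5, fy=743.1, cx=323.9, cy=227.6
Marker side s = 0.164 m; corners in marker frame (Z=0):
  M0 = (-0.0820, +0.0820, 0)
  M1 = (+0.0820, +0.0820, 0)
  M2 = (+0.0820, -0.0820, 0)
  M3 = (-0.0820, -0.0820, 0)
rvec = (-0.4301, 0.0790, -0.3811), |rvec| = θ = 0.58006 rad = 33.235°
Rodrigues: sinθ=0.54807, 1−cosθ=0.16357; R = I + sinθ·[k]× + (1−cosθ)·[k]×²:
    [+0.92636 +0.34357 +0.15433]
    [-0.37660 +0.83947 +0.39175]
    [+0.00504 -0.42102 +0.90704]
t = (-0.1217, -0.2483, 1.2255) m
M0: Pc = R·M0+t = (-0.16949, -0.14858, +1.19056); u = 854.5·(-0.16949)/1.19056 + 323.9 = 202.2530, v = 743.1·(-0.14858)/1.19056 + 227.6 = 134.8611
M1: Pc = R·M1+t = (-0.01757, -0.21035, +1.19139); u = 854.5·(-0.01757)/1.19139 + 323.9 = 311.3012, v = 743.1·(-0.21035)/1.19139 + 227.6 = 96.4023
M2: Pc = R·M2+t = (-0.07391, -0.34802, +1.26044); u = 854.5·(-0.07391)/1.26044 + 323.9 = 273.7928, v = 743.1·(-0.34802)/1.26044 + 227.6 = 22.4235
M3: Pc = R·M3+t = (-0.22583, -0.28625, +1.25961); u = 854.5·(-0.22583)/1.25961 + 323.9 = 170.6977, v = 743.1·(-0.28625)/1.25961 + 227.6 = 58.7256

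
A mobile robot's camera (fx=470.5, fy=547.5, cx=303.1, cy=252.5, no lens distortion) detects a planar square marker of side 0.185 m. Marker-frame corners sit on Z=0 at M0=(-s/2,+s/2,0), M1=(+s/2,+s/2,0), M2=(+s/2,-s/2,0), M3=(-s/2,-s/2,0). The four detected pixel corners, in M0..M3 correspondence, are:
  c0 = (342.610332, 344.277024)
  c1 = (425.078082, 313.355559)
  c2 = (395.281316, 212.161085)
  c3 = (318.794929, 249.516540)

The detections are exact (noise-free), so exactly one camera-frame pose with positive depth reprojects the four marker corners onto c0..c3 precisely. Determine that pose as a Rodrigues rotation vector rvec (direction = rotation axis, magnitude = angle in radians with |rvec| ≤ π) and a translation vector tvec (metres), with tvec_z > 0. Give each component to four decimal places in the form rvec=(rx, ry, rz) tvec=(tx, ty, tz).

rvec=(-0.1840, 0.4948, -0.3284) tvec=(0.1358, 0.0479, 0.9771)

Intrinsics K: fx=470.5, fy=547.5, cx=303.1, cy=252.5
Marker side s = 0.185 m; corners in marker frame (Z=0):
  M0 = (-0.0925, +0.0925, 0)
  M1 = (+0.0925, +0.0925, 0)
  M2 = (+0.0925, -0.0925, 0)
  M3 = (-0.0925, -0.0925, 0)
Detected image corners:
  c0 = (342.610332, 344.277024) px
  c1 = (425.078082, 313.355559) px
  c2 = (395.281316, 212.161085) px
  c3 = (318.794929, 249.516540) px
Planar DLT: solve 8×8 A·h = b for H (H[2,2]=1):
  H  [+264.57082 +49.06924 +368.48888]
  H  [-309.32100 +457.00722 +279.36523]
  H  [-0.44447 -0.25689 +1.00000]
B = K⁻¹H; ‖b₁‖=1.023403, ‖b₂‖=1.023403; λ = 2/(‖b₁‖+‖b₂‖) = 0.977132, sign → tz>0 ⇒ λ=+0.977132
r₁ = λ·B[:,0] = (+0.82924,-0.35175,-0.43431); r₂ = λ·B[:,1] = (+0.26362,+0.93139,-0.25102)
r₃ = r₁×r₂ = (+0.49281,+0.09367,+0.86508); SVD([r₁ r₂ r₃]) → R = UVᵀ:
  R  [+0.82924 +0.26362 +0.49281]
  R  [-0.35175 +0.93139 +0.09367]
  R  [-0.43431 -0.25102 +0.86508]
t = (+0.13580, +0.04795, +0.97713) m
tr R = 2.625721; θ = arccos((tr R − 1)/2) = 0.621750 rad = 35.624°
axis k = ((R−Rᵀ)₃₂, (R−Rᵀ)₁₃, (R−Rᵀ)₂₁) / (2 sinθ) = (-0.295888, +0.795865, -0.528251)
rvec = θ·k = (-0.183968, +0.494829, -0.328440)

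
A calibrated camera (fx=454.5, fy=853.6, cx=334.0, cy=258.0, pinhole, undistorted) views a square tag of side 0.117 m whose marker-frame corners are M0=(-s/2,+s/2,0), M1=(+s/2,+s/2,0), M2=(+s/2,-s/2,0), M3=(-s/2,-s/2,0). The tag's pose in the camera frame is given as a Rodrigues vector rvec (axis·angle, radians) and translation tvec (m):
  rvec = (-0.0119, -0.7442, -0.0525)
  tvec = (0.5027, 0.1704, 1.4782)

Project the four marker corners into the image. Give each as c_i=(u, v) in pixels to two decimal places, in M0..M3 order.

Intrinsics K: fx=454.5, fy=853.6, cx=334.0, cy=258.0
Marker side s = 0.117 m; corners in marker frame (Z=0):
  M0 = (-0.0585, +0.0585, 0)
  M1 = (+0.0585, +0.0585, 0)
  M2 = (+0.0585, -0.0585, 0)
  M3 = (-0.0585, -0.0585, 0)
rvec = (-0.0119, -0.7442, -0.0525), |rvec| = θ = 0.74614 rad = 42.751°
Rodrigues: sinθ=0.67881, 1−cosθ=0.26569; R = I + sinθ·[k]× + (1−cosθ)·[k]×²:
    [+0.73438 +0.05199 -0.67675]
    [-0.04354 +0.99862 +0.02947]
    [+0.67734 +0.00782 +0.73563]
t = (0.5027, 0.1704, 1.4782) m
M0: Pc = R·M0+t = (+0.46278, +0.23137, +1.43903); u = 454.5·(+0.46278)/1.43903 + 334.0 = 480.1631, v = 853.6·(+0.23137)/1.43903 + 258.0 = 395.2408
M1: Pc = R·M1+t = (+0.54870, +0.22627, +1.51828); u = 454.5·(+0.54870)/1.51828 + 334.0 = 498.2549, v = 853.6·(+0.22627)/1.51828 + 258.0 = 385.2135
M2: Pc = R·M2+t = (+0.54262, +0.10943, +1.51737); u = 454.5·(+0.54262)/1.51737 + 334.0 = 496.5320, v = 853.6·(+0.10943)/1.51737 + 258.0 = 319.5625
M3: Pc = R·M3+t = (+0.45670, +0.11453, +1.43812); u = 454.5·(+0.45670)/1.43812 + 334.0 = 478.3338, v = 853.6·(+0.11453)/1.43812 + 258.0 = 325.9784

c0=(480.16, 395.24) c1=(498.25, 385.21) c2=(496.53, 319.56) c3=(478.33, 325.98)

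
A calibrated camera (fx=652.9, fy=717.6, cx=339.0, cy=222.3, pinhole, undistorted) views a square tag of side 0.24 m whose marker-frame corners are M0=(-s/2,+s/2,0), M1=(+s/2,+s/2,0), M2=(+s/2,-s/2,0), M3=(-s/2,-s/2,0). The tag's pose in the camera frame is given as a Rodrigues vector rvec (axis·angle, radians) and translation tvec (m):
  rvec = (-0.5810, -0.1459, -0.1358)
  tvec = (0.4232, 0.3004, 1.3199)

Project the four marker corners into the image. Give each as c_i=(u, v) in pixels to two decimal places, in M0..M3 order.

Intrinsics K: fx=652.9, fy=717.6, cx=339.0, cy=222.3
Marker side s = 0.24 m; corners in marker frame (Z=0):
  M0 = (-0.1200, +0.1200, 0)
  M1 = (+0.1200, +0.1200, 0)
  M2 = (+0.1200, -0.1200, 0)
  M3 = (-0.1200, -0.1200, 0)
rvec = (-0.5810, -0.1459, -0.1358), |rvec| = θ = 0.61424 rad = 35.193°
Rodrigues: sinθ=0.57634, 1−cosθ=0.18279; R = I + sinθ·[k]× + (1−cosθ)·[k]×²:
    [+0.98075 +0.16849 -0.09867]
    [-0.08635 +0.82753 +0.55475]
    [+0.17512 -0.53555 +0.82615]
t = (0.4232, 0.3004, 1.3199) m
M0: Pc = R·M0+t = (+0.32573, +0.41007, +1.23462); u = 652.9·(+0.32573)/1.23462 + 339.0 = 511.2539, v = 717.6·(+0.41007)/1.23462 + 222.3 = 460.6430
M1: Pc = R·M1+t = (+0.56111, +0.38934, +1.27665); u = 652.9·(+0.56111)/1.27665 + 339.0 = 625.9607, v = 717.6·(+0.38934)/1.27665 + 222.3 = 441.1471
M2: Pc = R·M2+t = (+0.52067, +0.19073, +1.40518); u = 652.9·(+0.52067)/1.40518 + 339.0 = 580.9237, v = 717.6·(+0.19073)/1.40518 + 222.3 = 319.7047
M3: Pc = R·M3+t = (+0.28529, +0.21146, +1.36315); u = 652.9·(+0.28529)/1.36315 + 339.0 = 475.6441, v = 717.6·(+0.21146)/1.36315 + 222.3 = 333.6179

c0=(511.25, 460.64) c1=(625.96, 441.15) c2=(580.92, 319.70) c3=(475.64, 333.62)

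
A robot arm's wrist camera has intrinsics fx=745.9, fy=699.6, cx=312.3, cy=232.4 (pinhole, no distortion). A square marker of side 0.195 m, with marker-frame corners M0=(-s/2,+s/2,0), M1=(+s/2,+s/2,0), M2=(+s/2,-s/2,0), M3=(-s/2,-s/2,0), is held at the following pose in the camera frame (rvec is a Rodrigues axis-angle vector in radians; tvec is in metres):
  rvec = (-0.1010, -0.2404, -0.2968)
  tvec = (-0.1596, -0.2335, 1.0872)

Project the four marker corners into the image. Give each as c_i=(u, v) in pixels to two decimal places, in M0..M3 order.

c0=(156.51, 157.12) c1=(285.47, 126.22) c2=(246.58, 11.25) c3=(117.33, 36.57)

Intrinsics K: fx=745.9, fy=699.6, cx=312.3, cy=232.4
Marker side s = 0.195 m; corners in marker frame (Z=0):
  M0 = (-0.0975, +0.0975, 0)
  M1 = (+0.0975, +0.0975, 0)
  M2 = (+0.0975, -0.0975, 0)
  M3 = (-0.0975, -0.0975, 0)
rvec = (-0.1010, -0.2404, -0.2968), |rvec| = θ = 0.39507 rad = 22.636°
Rodrigues: sinθ=0.38488, 1−cosθ=0.07703; R = I + sinθ·[k]× + (1−cosθ)·[k]×²:
    [+0.92800 +0.30112 -0.21940]
    [-0.27716 +0.95149 +0.13361]
    [+0.24899 -0.06318 +0.96644]
t = (-0.1596, -0.2335, 1.0872) m
M0: Pc = R·M0+t = (-0.22072, -0.11371, +1.05676); u = 745.9·(-0.22072)/1.05676 + 312.3 = 156.5077, v = 699.6·(-0.11371)/1.05676 + 232.4 = 157.1236
M1: Pc = R·M1+t = (-0.03976, -0.16775, +1.10532); u = 745.9·(-0.03976)/1.10532 + 312.3 = 285.4686, v = 699.6·(-0.16775)/1.10532 + 232.4 = 126.2226
M2: Pc = R·M2+t = (-0.09848, -0.35329, +1.11764); u = 745.9·(-0.09848)/1.11764 + 312.3 = 246.5759, v = 699.6·(-0.35329)/1.11764 + 232.4 = 11.2513
M3: Pc = R·M3+t = (-0.27944, -0.29925, +1.06908); u = 745.9·(-0.27944)/1.06908 + 312.3 = 117.3348, v = 699.6·(-0.29925)/1.06908 + 232.4 = 36.5747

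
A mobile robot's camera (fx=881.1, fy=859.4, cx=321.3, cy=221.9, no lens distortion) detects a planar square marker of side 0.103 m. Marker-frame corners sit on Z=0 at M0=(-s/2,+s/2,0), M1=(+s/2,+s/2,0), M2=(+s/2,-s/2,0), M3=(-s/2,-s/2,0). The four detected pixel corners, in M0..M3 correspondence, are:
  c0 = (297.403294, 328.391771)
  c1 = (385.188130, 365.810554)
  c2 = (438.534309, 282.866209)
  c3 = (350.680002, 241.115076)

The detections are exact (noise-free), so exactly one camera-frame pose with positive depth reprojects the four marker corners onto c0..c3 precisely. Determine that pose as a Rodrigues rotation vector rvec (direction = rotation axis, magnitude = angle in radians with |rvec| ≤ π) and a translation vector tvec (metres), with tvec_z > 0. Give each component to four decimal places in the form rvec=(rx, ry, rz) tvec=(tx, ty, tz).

Intrinsics K: fx=881.1, fy=859.4, cx=321.3, cy=221.9
Marker side s = 0.103 m; corners in marker frame (Z=0):
  M0 = (-0.0515, +0.0515, 0)
  M1 = (+0.0515, +0.0515, 0)
  M2 = (+0.0515, -0.0515, 0)
  M3 = (-0.0515, -0.0515, 0)
Detected image corners:
  c0 = (297.403294, 328.391771) px
  c1 = (385.188130, 365.810554) px
  c2 = (438.534309, 282.866209) px
  c3 = (350.680002, 241.115076) px
Planar DLT: solve 8×8 A·h = b for H (H[2,2]=1):
  H  [+993.39242 -429.30647 +368.48725]
  H  [+500.58034 +898.97469 +305.46175]
  H  [+0.38260 +0.23994 +1.00000]
B = K⁻¹H; ‖b₁‖=1.164619, ‖b₂‖=1.164619; λ = 2/(‖b₁‖+‖b₂‖) = 0.858650, sign → tz>0 ⇒ λ=+0.858650
r₁ = λ·B[:,0] = (+0.84828,+0.41532,+0.32852); r₂ = λ·B[:,1] = (-0.49350,+0.84499,+0.20603)
r₃ = r₁×r₂ = (-0.19203,-0.33689,+0.92175); SVD([r₁ r₂ r₃]) → R = UVᵀ:
  R  [+0.84828 -0.49350 -0.19203]
  R  [+0.41532 +0.84499 -0.33689]
  R  [+0.32852 +0.20603 +0.92175]
t = (+0.04598, +0.08349, +0.85865) m
tr R = 2.615028; θ = arccos((tr R − 1)/2) = 0.630871 rad = 36.146°
axis k = ((R−Rᵀ)₃₂, (R−Rᵀ)₁₃, (R−Rᵀ)₂₁) / (2 sinθ) = (+0.460220, -0.441262, +0.770380)
rvec = θ·k = (+0.290339, -0.278379, +0.486010)

rvec=(0.2903, -0.2784, 0.4860) tvec=(0.0460, 0.0835, 0.8586)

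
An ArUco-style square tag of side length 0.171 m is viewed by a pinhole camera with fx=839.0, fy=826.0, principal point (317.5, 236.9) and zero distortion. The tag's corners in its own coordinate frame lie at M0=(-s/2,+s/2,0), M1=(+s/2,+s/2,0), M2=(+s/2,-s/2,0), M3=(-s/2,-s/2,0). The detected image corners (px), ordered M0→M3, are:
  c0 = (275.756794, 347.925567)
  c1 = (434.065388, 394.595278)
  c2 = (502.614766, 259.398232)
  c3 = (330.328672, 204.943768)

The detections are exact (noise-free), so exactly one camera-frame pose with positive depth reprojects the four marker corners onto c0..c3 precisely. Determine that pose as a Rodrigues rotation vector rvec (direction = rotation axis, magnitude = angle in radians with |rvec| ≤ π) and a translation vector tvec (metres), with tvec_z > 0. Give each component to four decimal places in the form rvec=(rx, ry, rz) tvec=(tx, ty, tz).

rvec=(0.4746, -0.0329, 0.3250) tvec=(0.0659, 0.0676, 0.8170)

Intrinsics K: fx=839.0, fy=826.0, cx=317.5, cy=236.9
Marker side s = 0.171 m; corners in marker frame (Z=0):
  M0 = (-0.0855, +0.0855, 0)
  M1 = (+0.0855, +0.0855, 0)
  M2 = (+0.0855, -0.0855, 0)
  M3 = (-0.0855, -0.0855, 0)
Detected image corners:
  c0 = (275.756794, 347.925567) px
  c1 = (434.065388, 394.595278) px
  c2 = (502.614766, 259.398232) px
  c3 = (330.328672, 204.943768) px
Planar DLT: solve 8×8 A·h = b for H (H[2,2]=1):
  H  [+1014.87502 -151.06660 +385.18094]
  H  [+333.83639 +976.93644 +305.22472]
  H  [+0.12995 +0.54290 +1.00000]
B = K⁻¹H; ‖b₁‖=1.223983, ‖b₂‖=1.223983; λ = 2/(‖b₁‖+‖b₂‖) = 0.817005, sign → tz>0 ⇒ λ=+0.817005
r₁ = λ·B[:,0] = (+0.94809,+0.29975,+0.10617); r₂ = λ·B[:,1] = (-0.31496,+0.83909,+0.44355)
r₃ = r₁×r₂ = (+0.04387,-0.45397,+0.88994); SVD([r₁ r₂ r₃]) → R = UVᵀ:
  R  [+0.94809 -0.31496 +0.04387]
  R  [+0.29975 +0.83909 -0.45397]
  R  [+0.10617 +0.44355 +0.88994]
t = (+0.06591, +0.06758, +0.81700) m
tr R = 2.677116; θ = arccos((tr R − 1)/2) = 0.576166 rad = 33.012°
axis k = ((R−Rᵀ)₃₂, (R−Rᵀ)₁₃, (R−Rᵀ)₂₁) / (2 sinθ) = (+0.823692, -0.057178, +0.564147)
rvec = θ·k = (+0.474583, -0.032944, +0.325042)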